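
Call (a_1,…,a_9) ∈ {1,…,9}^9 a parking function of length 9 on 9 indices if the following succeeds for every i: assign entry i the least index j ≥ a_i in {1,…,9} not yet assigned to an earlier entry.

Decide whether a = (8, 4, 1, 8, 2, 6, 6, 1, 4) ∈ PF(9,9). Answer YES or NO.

YES

Sorted: b = (1, 1, 2, 4, 4, 6, 6, 8, 8).
  b_1=1 ≤ 1
  b_2=1 ≤ 2
  b_3=2 ≤ 3
  b_4=4 ≤ 4
  b_5=4 ≤ 5
  b_6=6 ≤ 6
  b_7=6 ≤ 7
  b_8=8 ≤ 8
  b_9=8 ≤ 9
All bounds hold ⇒ YES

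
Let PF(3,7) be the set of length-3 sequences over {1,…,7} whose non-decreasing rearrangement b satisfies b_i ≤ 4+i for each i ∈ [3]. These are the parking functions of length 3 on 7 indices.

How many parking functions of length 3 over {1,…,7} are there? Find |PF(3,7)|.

#PF = (8−3)·8^(3−1) = 5 · 64 = 320 [KW]
Check (2,3,5) → sorted (2,3,5): b_i ≤ 4+i ∀i, a PF.

320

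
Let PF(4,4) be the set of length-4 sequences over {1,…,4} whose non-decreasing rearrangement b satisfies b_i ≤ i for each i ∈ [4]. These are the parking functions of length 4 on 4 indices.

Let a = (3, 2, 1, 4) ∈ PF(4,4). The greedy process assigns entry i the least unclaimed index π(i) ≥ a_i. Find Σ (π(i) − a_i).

0

Σπ = 10 ({1..4} each once); Σa = 3+2+1+4 = 10; disp = 10−10 = 0.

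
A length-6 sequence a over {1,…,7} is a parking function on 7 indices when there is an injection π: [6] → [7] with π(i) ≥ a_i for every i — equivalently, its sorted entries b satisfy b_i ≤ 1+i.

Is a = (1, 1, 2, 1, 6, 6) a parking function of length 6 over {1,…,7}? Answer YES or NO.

Order a: b = (1, 1, 1, 2, 6, 6).
  b_1=1 ≤ 2
  b_2=1 ≤ 3
  b_3=1 ≤ 4
  b_4=2 ≤ 5
  b_5=6 ≤ 6
  b_6=6 ≤ 7
All bounds hold ⇒ YES

YES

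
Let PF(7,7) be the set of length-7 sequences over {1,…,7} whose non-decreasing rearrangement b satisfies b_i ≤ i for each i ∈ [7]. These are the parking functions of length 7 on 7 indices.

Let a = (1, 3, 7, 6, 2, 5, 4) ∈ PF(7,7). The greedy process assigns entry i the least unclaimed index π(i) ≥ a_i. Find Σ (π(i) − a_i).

0

Σπ = 7·8/2 = 28 (π permutes [7]); Σa = 1+3+7+6+2+5+4 = 28; disp = 28−28 = 0.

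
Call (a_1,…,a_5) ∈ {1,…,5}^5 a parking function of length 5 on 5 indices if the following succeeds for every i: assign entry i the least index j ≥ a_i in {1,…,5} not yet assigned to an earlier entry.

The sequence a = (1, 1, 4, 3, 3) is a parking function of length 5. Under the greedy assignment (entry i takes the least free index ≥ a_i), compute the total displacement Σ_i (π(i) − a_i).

Σπ = 15 ({1..5} each once); Σa = 1+1+4+3+3 = 12; disp = 15−12 = 3.

3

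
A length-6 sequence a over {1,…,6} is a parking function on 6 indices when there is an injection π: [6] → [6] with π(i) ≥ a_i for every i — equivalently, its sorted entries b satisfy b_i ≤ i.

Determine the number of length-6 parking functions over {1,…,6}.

16807

#PF = 1·7^5 = 1·16807 = 16807 [KW]
Check (4,1,6,1,1,4) → sorted (1,1,1,4,4,6): b_i ≤ i ∀i, a PF.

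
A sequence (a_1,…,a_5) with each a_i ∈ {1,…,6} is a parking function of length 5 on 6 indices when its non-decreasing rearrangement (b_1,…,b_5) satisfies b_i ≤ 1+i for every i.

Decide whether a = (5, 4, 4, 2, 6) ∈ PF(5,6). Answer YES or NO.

Sorted: b = (2, 4, 4, 5, 6).
  b_1=2 ≤ 2
  b_2=4 > 3
  fails at i=2 ⇒ NO

NO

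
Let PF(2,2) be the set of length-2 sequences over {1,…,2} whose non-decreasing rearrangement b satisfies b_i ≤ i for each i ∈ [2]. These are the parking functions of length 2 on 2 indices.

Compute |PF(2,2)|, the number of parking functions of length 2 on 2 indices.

3

|PF| = (2+1−2)·(2+1)^{2−1} = 1·3 = 3 (Konheim–Weiss)
Check (2,1) → sorted (1,2): b_i ≤ i ∀i, a PF.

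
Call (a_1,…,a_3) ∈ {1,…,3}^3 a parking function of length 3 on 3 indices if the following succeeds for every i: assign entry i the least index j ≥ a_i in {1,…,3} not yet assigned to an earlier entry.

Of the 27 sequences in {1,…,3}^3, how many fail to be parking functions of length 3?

11

Count = (4−3)·4^(3−1) = 1 · 16 = 16 (Konheim–Weiss)
One tuple (3,2,2) → sorted (2,2,3): b_1=2>1, not a PF.
3^3 − 16 = 27 − 16 = 11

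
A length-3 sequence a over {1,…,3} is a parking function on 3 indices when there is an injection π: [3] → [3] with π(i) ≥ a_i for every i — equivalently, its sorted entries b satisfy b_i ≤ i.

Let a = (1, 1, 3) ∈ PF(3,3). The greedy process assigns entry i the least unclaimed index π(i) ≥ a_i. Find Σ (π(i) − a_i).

1

Σπ = 3·4/2 = 6 (π permutes [3]); Σa = 1+1+3 = 5; disp = 6−5 = 1.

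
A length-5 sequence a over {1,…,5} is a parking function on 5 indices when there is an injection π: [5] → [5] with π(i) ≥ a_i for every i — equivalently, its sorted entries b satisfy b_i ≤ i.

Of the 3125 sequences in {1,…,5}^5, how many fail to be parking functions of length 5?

1829

|PF(5,5)| = 1·6^4 = 1·1296 = 1296 (Pollak)
One tuple (3,5,5,2,2) → sorted (2,2,3,5,5): b_1=2>1, not a PF.
5^5 − 1296 = 3125 − 1296 = 1829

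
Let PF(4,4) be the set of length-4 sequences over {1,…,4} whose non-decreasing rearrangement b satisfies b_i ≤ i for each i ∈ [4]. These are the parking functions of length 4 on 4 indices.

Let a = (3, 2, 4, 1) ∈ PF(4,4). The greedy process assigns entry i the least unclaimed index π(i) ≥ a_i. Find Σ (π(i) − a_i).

0

Σπ = 4·5/2 = 10 (π permutes [4]); Σa = 3+2+4+1 = 10; disp = 10−10 = 0.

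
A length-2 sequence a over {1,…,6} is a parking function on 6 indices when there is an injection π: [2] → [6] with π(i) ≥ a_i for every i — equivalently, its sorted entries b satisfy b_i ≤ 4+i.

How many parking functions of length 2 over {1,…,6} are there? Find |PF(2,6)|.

|PF| = 5·7^1 = 5×7 = 35
Example (2,6) → sorted (2,6): b_i ≤ 4+i ∀i, a PF.

35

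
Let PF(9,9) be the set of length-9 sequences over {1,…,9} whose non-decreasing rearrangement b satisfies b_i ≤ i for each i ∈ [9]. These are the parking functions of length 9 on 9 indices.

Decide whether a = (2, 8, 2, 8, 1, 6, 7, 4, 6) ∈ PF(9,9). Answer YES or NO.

Sorted: b = (1, 2, 2, 4, 6, 6, 7, 8, 8).
  b_1=1 ≤ 1
  b_2=2 ≤ 2
  b_3=2 ≤ 3
  b_4=4 ≤ 4
  b_5=6 > 5
  fails at i=5 ⇒ NO

NO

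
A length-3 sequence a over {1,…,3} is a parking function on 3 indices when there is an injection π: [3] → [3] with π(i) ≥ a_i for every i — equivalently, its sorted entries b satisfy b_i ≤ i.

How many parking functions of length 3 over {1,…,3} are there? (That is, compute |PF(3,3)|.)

#PF = (3+1−3)·(3+1)^{3−1} = 1·16 = 16 [KW]
One tuple (2,1,2) → sorted (1,2,2): b_i ≤ i ∀i, a PF.

16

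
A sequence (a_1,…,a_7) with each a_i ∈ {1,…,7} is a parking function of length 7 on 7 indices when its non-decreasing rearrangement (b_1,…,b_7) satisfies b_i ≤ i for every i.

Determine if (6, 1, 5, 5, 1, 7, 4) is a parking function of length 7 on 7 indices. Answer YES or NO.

NO

Sorted: b = (1, 1, 4, 5, 5, 6, 7).
  b_1=1 ≤ 1
  b_2=1 ≤ 2
  b_3=4 > 3
  fails at i=3 ⇒ NO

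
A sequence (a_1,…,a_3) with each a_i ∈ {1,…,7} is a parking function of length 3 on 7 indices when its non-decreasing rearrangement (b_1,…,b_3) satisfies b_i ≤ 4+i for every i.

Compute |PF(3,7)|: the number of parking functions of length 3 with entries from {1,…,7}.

320

#PF = (7−3+1)·(7+1)^(3−1) = 5·64 = 320 [KW]
Check (6,6,4) → sorted (4,6,6): b_i ≤ 4+i ∀i, a PF.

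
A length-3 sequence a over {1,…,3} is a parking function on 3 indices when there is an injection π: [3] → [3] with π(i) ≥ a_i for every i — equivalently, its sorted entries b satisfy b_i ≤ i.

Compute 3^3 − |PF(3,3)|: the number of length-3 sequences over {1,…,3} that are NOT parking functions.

11

|PF| = (3+1−3)·(3+1)^{3−1} = 1×16 = 16 (Konheim–Weiss)
E.g. (3,2,3) → sorted (2,3,3): b_1=2>1, not a PF.
3^3 − 16 = 27 − 16 = 11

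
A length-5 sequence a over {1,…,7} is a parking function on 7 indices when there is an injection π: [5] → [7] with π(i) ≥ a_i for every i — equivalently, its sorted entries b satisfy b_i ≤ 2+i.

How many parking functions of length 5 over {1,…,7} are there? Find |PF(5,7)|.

|PF(5,7)| = 3·8^4 = 3·4096 = 12288 (Pollak)
E.g. (2,3,2,2,4) → sorted (2,2,2,3,4): b_i ≤ 2+i ∀i, a PF.

12288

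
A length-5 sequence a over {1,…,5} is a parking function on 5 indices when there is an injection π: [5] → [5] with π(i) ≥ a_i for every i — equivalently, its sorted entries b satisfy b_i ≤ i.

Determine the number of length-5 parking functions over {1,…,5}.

1296

|PF| = (5−5+1)·(5+1)^(5−1) = 1 · 1296 = 1296 [KW]
Example (1,2,4,3,4) → sorted (1,2,3,4,4): b_i ≤ i ∀i, a PF.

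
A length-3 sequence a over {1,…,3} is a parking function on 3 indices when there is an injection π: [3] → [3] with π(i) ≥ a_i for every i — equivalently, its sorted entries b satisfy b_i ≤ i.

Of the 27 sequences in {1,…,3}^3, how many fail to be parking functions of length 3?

11

|PF| = (3+1−3)·(3+1)^{3−1} = 1 · 16 = 16 (Konheim–Weiss)
Check (3,2,3) → sorted (2,3,3): b_1=2>1, not a PF.
Total 27; non-PF = 27−16 = 11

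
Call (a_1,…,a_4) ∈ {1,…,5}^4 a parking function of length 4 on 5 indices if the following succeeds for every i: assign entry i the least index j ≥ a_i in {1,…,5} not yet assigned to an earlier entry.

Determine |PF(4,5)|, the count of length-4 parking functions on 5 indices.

#PF = 2·6^3 = 2·216 = 432 [KW]
E.g. (1,2,2,5) → sorted (1,2,2,5): b_i ≤ 1+i ∀i, a PF.

432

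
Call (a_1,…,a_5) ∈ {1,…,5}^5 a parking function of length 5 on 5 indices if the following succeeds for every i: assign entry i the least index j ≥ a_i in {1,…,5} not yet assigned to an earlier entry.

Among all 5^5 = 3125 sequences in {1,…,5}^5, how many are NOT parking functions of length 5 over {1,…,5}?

#PF = (5−5+1)·(5+1)^(5−1) = 1·1296 = 1296 [KW]
Check (2,3,5,5,3) → sorted (2,3,3,5,5): b_1=2>1, not a PF.
5^5 − 1296 = 3125 − 1296 = 1829

1829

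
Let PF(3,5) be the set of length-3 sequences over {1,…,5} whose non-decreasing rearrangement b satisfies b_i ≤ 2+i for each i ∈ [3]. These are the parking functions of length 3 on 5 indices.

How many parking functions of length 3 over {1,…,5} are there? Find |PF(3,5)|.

Count = (5+1−3)·(5+1)^{3−1} = 3 · 36 = 108 [KW]
E.g. (5,1,2) → sorted (1,2,5): b_i ≤ 2+i ∀i, a PF.

108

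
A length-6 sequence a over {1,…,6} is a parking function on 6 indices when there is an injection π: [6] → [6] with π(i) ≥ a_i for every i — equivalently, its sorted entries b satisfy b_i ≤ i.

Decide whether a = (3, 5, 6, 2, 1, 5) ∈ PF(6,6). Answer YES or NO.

Order a: b = (1, 2, 3, 5, 5, 6).
  b_1=1 ≤ 1
  b_2=2 ≤ 2
  b_3=3 ≤ 3
  b_4=5 > 4
  fails at i=4 ⇒ NO

NO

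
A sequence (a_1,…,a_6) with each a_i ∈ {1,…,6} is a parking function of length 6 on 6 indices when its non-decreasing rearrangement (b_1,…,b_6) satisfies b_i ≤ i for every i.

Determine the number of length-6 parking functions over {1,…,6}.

16807

|PF| = 1·7^5 = 1 · 16807 = 16807
E.g. (3,2,4,1,4,2) → sorted (1,2,2,3,4,4): b_i ≤ i ∀i, a PF.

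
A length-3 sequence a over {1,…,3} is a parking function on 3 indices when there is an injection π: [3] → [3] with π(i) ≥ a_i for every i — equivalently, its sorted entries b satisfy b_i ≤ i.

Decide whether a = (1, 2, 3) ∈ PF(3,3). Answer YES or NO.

Rearranged: b = (1, 2, 3).
  b_1=1 ≤ 1
  b_2=2 ≤ 2
  b_3=3 ≤ 3
All bounds hold ⇒ YES

YES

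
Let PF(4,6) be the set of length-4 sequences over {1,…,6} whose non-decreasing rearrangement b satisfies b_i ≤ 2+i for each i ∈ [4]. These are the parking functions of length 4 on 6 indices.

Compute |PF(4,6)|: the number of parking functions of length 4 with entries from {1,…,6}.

#PF = (7−4)·7^(4−1) = 3×343 = 1029 (Konheim–Weiss)
Check (6,5,2,1) → sorted (1,2,5,6): b_i ≤ 2+i ∀i, a PF.

1029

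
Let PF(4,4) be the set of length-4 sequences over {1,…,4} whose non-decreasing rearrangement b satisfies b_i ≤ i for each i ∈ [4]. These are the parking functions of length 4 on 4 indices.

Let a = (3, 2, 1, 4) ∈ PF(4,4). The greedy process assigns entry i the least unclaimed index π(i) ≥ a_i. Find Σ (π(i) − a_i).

0

Σπ(i) = 1+…+4 = 10; Σa = 3+2+1+4 = 10; disp = 10−10 = 0.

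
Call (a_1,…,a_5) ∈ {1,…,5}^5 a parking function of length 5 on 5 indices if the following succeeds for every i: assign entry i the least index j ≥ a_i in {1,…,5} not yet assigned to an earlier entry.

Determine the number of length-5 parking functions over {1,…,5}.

1296

#PF = (5−5+1)·(5+1)^(5−1) = 1×1296 = 1296 (Konheim–Weiss)
Example (3,3,4,1,2) → sorted (1,2,3,3,4): b_i ≤ i ∀i, a PF.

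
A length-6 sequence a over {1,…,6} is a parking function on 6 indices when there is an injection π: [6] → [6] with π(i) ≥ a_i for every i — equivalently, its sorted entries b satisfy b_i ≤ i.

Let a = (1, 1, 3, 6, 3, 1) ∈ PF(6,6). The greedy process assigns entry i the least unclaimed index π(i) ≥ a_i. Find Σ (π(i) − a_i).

6

Σπ = 21 ({1..6} each once); Σa = 1+1+3+6+3+1 = 15; disp = 21−15 = 6.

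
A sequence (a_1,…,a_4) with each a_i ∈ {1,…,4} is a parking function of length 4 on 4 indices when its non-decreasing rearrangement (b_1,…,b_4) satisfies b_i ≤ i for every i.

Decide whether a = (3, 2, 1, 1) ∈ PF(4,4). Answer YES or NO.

Order a: b = (1, 1, 2, 3).
  b_1=1 ≤ 1
  b_2=1 ≤ 2
  b_3=2 ≤ 3
  b_4=3 ≤ 4
All bounds hold ⇒ YES

YES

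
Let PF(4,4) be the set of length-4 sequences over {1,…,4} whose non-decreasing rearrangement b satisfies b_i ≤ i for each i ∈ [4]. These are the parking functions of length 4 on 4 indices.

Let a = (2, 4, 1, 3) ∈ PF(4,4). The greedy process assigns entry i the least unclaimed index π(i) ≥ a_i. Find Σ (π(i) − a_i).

0

Σπ = 10 ({1..4} each once); Σa = 2+4+1+3 = 10; disp = 10−10 = 0.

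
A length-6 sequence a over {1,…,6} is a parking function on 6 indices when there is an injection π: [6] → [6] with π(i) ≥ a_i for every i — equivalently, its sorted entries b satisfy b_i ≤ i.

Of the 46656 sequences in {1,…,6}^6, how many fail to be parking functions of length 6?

29849

Count = (6−6+1)·(6+1)^(6−1) = 1·16807 = 16807
Check (2,6,5,5,2,6) → sorted (2,2,5,5,6,6): b_1=2>1, not a PF.
So 46656 − 16807 = 29849 fail.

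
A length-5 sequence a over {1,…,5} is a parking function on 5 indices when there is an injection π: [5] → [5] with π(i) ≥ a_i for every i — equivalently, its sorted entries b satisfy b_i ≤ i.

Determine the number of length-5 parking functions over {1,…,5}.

1296

Count = 1·6^4 = 1×1296 = 1296 (Pollak)
E.g. (1,4,3,1,1) → sorted (1,1,1,3,4): b_i ≤ i ∀i, a PF.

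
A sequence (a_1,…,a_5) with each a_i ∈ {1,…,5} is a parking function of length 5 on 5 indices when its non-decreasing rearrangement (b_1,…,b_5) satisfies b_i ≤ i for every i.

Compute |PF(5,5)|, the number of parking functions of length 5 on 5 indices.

1296

|PF(5,5)| = (5+1−5)·(5+1)^{5−1} = 1 · 1296 = 1296 (Pollak)
E.g. (3,1,1,5,4) → sorted (1,1,3,4,5): b_i ≤ i ∀i, a PF.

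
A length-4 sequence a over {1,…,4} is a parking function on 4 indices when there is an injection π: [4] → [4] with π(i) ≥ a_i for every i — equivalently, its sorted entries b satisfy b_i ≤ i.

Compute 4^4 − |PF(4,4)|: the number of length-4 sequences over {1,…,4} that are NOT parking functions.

|PF(4,4)| = 1·5^3 = 1 · 125 = 125 (Pollak)
E.g. (3,2,4,3) → sorted (2,3,3,4): b_1=2>1, not a PF.
Total 256; non-PF = 256−125 = 131

131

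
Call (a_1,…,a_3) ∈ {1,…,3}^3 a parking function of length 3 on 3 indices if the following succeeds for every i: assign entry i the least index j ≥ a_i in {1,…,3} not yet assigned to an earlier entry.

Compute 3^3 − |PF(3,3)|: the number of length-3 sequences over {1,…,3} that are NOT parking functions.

11

|PF(3,3)| = (3+1−3)·(3+1)^{3−1} = 1 · 16 = 16 (Pollak)
One tuple (3,3,3) → sorted (3,3,3): b_1=3>1, not a PF.
So 27 − 16 = 11 fail.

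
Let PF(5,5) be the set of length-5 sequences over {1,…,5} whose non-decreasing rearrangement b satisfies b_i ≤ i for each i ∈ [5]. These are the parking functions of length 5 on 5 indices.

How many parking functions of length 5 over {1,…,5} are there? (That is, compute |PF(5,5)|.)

1296

|PF| = (5−5+1)·(5+1)^(5−1) = 1·1296 = 1296
E.g. (1,3,5,2,4) → sorted (1,2,3,4,5): b_i ≤ i ∀i, a PF.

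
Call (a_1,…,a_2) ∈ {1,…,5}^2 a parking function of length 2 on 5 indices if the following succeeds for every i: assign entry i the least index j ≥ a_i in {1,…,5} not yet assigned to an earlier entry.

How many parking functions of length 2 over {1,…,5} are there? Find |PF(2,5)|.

#PF = 4·6^1 = 4·6 = 24 [KW]
One tuple (5,3) → sorted (3,5): b_i ≤ 3+i ∀i, a PF.

24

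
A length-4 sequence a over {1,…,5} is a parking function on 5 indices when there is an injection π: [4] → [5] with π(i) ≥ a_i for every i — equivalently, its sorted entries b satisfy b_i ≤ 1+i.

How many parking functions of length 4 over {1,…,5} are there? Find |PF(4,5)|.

432

|PF(4,5)| = (5+1−4)·(5+1)^{4−1} = 2 · 216 = 432 [KW]
Example (1,2,3,3) → sorted (1,2,3,3): b_i ≤ 1+i ∀i, a PF.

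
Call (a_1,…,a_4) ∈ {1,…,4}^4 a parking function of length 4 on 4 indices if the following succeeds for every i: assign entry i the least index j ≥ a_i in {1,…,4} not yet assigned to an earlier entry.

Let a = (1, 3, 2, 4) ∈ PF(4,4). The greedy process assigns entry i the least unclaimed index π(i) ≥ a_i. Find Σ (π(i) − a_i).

0

Σπ = 4·5/2 = 10 (π permutes [4]); Σa = 1+3+2+4 = 10; disp = 10−10 = 0.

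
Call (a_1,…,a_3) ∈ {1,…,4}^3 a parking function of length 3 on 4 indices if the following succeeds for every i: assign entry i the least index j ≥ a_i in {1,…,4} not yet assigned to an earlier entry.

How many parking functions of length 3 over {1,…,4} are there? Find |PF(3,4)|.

|PF| = (5−3)·5^(3−1) = 2 · 25 = 50 [KW]
Example (2,2,3) → sorted (2,2,3): b_i ≤ 1+i ∀i, a PF.

50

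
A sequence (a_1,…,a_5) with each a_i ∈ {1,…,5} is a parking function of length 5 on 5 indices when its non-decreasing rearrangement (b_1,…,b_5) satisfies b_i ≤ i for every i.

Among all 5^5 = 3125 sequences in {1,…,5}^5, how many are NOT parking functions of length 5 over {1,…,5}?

#PF = (5+1−5)·(5+1)^{5−1} = 1·1296 = 1296
Example (5,3,5,1,5) → sorted (1,3,5,5,5): b_2=3>2, not a PF.
So 3125 − 1296 = 1829 fail.

1829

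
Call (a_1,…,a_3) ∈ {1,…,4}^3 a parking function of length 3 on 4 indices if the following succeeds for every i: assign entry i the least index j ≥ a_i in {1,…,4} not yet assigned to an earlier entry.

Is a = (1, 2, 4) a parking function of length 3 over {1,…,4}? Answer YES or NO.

Order a: b = (1, 2, 4).
  b_1=1 ≤ 2
  b_2=2 ≤ 3
  b_3=4 ≤ 4
All bounds hold ⇒ YES

YES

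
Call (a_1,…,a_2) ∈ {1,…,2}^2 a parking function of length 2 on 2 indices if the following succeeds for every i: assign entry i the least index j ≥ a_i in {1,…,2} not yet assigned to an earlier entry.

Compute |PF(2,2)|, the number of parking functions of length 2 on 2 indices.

|PF(2,2)| = (2−2+1)·(2+1)^(2−1) = 1×3 = 3 [KW]
One tuple (1,1) → sorted (1,1): b_i ≤ i ∀i, a PF.

3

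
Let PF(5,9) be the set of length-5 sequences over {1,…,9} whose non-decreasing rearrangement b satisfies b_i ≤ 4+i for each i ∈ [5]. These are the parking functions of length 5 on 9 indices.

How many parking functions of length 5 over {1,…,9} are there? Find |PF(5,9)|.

#PF = (10−5)·10^(5−1) = 5×10000 = 50000
Example (2,2,8,1,6) → sorted (1,2,2,6,8): b_i ≤ 4+i ∀i, a PF.

50000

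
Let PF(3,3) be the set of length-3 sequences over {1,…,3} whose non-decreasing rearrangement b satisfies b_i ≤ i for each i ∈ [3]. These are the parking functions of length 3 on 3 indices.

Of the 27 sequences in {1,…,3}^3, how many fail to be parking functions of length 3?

|PF| = 1·4^2 = 1 · 16 = 16
Check (3,1,3) → sorted (1,3,3): b_2=3>2, not a PF.
Total 27; non-PF = 27−16 = 11

11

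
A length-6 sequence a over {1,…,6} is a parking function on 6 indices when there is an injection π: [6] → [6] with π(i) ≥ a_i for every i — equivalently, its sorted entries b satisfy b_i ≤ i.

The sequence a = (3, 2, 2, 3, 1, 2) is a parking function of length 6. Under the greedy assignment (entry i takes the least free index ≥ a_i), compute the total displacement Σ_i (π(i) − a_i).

Σπ = 21 ({1..6} each once); Σa = 3+2+2+3+1+2 = 13; disp = 21−13 = 8.

8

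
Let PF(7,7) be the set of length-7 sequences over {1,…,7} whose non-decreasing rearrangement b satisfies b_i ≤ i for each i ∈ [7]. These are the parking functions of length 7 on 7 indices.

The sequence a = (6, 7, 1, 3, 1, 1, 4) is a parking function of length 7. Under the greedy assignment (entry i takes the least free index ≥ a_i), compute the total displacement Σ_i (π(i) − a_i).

5

Σπ = 28 ({1..7} each once); Σa = 6+7+1+3+1+1+4 = 23; disp = 28−23 = 5.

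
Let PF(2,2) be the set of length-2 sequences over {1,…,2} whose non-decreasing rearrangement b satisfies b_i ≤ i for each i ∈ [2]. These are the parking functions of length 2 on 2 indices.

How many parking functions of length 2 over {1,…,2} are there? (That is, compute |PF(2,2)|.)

3

#PF = (2−2+1)·(2+1)^(2−1) = 1×3 = 3 (Pollak)
Check (2,1) → sorted (1,2): b_i ≤ i ∀i, a PF.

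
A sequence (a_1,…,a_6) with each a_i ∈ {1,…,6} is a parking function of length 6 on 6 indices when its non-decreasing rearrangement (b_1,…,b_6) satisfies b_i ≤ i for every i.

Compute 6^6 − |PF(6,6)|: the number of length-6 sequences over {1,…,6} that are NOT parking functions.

|PF| = (6+1−6)·(6+1)^{6−1} = 1 · 16807 = 16807 [KW]
One tuple (6,4,5,1,6,4) → sorted (1,4,4,5,6,6): b_2=4>2, not a PF.
So 46656 − 16807 = 29849 fail.

29849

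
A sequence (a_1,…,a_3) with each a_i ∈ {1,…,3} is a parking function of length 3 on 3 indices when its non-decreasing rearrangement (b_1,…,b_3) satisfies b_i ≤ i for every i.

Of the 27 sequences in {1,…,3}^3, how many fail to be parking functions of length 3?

11

Count = (3+1−3)·(3+1)^{3−1} = 1 · 16 = 16 [KW]
Example (2,2,3) → sorted (2,2,3): b_1=2>1, not a PF.
3^3 − 16 = 27 − 16 = 11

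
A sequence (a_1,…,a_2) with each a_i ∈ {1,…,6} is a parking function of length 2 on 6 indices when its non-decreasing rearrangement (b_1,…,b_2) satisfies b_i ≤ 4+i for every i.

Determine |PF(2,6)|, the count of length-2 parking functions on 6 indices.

#PF = (6−2+1)·(6+1)^(2−1) = 5·7 = 35 [KW]
Example (4,2) → sorted (2,4): b_i ≤ 4+i ∀i, a PF.

35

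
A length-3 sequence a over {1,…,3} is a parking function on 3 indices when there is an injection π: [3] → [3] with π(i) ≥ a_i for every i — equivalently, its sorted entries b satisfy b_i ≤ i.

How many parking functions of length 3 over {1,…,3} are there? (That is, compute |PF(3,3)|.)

|PF(3,3)| = (4−3)·4^(3−1) = 1·16 = 16 (Pollak)
One tuple (1,3,2) → sorted (1,2,3): b_i ≤ i ∀i, a PF.

16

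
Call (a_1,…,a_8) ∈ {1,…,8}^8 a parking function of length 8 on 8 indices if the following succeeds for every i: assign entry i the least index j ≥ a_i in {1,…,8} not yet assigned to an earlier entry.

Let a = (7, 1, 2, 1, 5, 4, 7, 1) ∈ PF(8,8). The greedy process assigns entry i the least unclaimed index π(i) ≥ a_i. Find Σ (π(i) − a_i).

Σπ = 36 ({1..8} each once); Σa = 7+1+2+1+5+4+7+1 = 28; disp = 36−28 = 8.

8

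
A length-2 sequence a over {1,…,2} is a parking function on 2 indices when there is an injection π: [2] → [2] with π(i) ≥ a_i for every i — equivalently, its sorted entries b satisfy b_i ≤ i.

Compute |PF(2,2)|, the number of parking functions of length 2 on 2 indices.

|PF| = (2+1−2)·(2+1)^{2−1} = 1×3 = 3 (Pollak)
E.g. (2,1) → sorted (1,2): b_i ≤ i ∀i, a PF.

3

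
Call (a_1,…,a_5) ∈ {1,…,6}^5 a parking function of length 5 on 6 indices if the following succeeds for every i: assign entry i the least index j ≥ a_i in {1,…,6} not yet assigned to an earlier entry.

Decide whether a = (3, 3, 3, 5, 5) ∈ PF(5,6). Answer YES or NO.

NO

Rearranged: b = (3, 3, 3, 5, 5).
  b_1=3 > 2
  fails at i=1 ⇒ NO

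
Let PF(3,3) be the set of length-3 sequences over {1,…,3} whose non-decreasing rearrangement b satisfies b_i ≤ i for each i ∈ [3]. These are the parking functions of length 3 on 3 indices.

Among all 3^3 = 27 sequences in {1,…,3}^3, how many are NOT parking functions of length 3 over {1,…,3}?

11

Count = 1·4^2 = 1·16 = 16 (Pollak)
Example (3,3,3) → sorted (3,3,3): b_1=3>1, not a PF.
So 27 − 16 = 11 fail.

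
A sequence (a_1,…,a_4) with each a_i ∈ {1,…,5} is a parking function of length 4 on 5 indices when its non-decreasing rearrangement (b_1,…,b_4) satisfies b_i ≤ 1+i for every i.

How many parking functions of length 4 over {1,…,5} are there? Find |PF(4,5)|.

|PF| = (5+1−4)·(5+1)^{4−1} = 2×216 = 432 [KW]
Check (1,3,1,1) → sorted (1,1,1,3): b_i ≤ 1+i ∀i, a PF.

432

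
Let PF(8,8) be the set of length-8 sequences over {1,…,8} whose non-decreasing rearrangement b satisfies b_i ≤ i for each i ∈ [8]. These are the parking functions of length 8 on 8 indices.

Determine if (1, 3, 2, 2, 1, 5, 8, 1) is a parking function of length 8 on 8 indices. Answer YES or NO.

Sorted: b = (1, 1, 1, 2, 2, 3, 5, 8).
  b_1=1 ≤ 1
  b_2=1 ≤ 2
  b_3=1 ≤ 3
  b_4=2 ≤ 4
  b_5=2 ≤ 5
  b_6=3 ≤ 6
  b_7=5 ≤ 7
  b_8=8 ≤ 8
All bounds hold ⇒ YES

YES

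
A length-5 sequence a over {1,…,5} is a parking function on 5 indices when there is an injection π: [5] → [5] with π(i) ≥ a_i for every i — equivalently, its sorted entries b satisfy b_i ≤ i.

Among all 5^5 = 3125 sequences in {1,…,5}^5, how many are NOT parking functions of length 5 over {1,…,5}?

#PF = (5+1−5)·(5+1)^{5−1} = 1×1296 = 1296 (Konheim–Weiss)
Example (4,4,4,5,1) → sorted (1,4,4,4,5): b_2=4>2, not a PF.
So 3125 − 1296 = 1829 fail.

1829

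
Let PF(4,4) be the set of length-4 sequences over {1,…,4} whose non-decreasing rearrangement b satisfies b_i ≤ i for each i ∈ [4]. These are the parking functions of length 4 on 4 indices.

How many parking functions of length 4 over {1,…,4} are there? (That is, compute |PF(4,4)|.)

|PF(4,4)| = (4−4+1)·(4+1)^(4−1) = 1 · 125 = 125 (Konheim–Weiss)
Example (1,3,3,1) → sorted (1,1,3,3): b_i ≤ i ∀i, a PF.

125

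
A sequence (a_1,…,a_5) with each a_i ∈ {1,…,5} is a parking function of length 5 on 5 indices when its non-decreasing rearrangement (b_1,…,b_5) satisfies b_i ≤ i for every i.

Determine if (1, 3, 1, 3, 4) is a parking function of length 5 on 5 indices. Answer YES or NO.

Rearranged: b = (1, 1, 3, 3, 4).
  b_1=1 ≤ 1
  b_2=1 ≤ 2
  b_3=3 ≤ 3
  b_4=3 ≤ 4
  b_5=4 ≤ 5
All bounds hold ⇒ YES

YES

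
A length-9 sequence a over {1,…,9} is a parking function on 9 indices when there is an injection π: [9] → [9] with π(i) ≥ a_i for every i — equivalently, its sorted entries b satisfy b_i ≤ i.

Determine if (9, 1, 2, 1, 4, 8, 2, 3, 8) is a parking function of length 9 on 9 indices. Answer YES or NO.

Rearranged: b = (1, 1, 2, 2, 3, 4, 8, 8, 9).
  b_1=1 ≤ 1
  b_2=1 ≤ 2
  b_3=2 ≤ 3
  b_4=2 ≤ 4
  b_5=3 ≤ 5
  b_6=4 ≤ 6
  b_7=8 > 7
  fails at i=7 ⇒ NO

NO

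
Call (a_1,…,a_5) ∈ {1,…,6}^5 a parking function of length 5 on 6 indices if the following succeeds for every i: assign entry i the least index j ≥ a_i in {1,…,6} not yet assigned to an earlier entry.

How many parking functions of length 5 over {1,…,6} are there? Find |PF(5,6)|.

#PF = 2·7^4 = 2×2401 = 4802 (Konheim–Weiss)
Example (4,3,5,1,3) → sorted (1,3,3,4,5): b_i ≤ 1+i ∀i, a PF.

4802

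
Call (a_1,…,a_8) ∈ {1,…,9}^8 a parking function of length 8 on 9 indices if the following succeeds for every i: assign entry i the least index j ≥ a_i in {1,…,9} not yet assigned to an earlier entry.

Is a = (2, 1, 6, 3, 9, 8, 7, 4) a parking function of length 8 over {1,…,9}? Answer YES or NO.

Order a: b = (1, 2, 3, 4, 6, 7, 8, 9).
  b_1=1 ≤ 2
  b_2=2 ≤ 3
  b_3=3 ≤ 4
  b_4=4 ≤ 5
  b_5=6 ≤ 6
  b_6=7 ≤ 7
  b_7=8 ≤ 8
  b_8=9 ≤ 9
All bounds hold ⇒ YES

YES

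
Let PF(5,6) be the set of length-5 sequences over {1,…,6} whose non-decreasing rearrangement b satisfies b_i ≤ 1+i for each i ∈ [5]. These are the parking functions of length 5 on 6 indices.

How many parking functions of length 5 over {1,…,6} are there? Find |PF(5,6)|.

|PF(5,6)| = (6−5+1)·(6+1)^(5−1) = 2 · 2401 = 4802
Example (1,4,2,4,1) → sorted (1,1,2,4,4): b_i ≤ 1+i ∀i, a PF.

4802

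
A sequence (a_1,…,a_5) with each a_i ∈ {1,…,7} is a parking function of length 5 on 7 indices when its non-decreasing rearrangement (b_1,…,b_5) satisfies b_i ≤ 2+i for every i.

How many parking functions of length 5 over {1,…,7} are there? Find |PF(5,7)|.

12288

|PF| = 3·8^4 = 3×4096 = 12288 [KW]
One tuple (5,3,6,1,2) → sorted (1,2,3,5,6): b_i ≤ 2+i ∀i, a PF.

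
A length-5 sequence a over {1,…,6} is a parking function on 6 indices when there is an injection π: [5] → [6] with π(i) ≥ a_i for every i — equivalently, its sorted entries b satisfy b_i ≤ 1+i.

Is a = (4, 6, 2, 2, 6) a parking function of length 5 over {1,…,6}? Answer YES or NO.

NO

Order a: b = (2, 2, 4, 6, 6).
  b_1=2 ≤ 2
  b_2=2 ≤ 3
  b_3=4 ≤ 4
  b_4=6 > 5
  fails at i=4 ⇒ NO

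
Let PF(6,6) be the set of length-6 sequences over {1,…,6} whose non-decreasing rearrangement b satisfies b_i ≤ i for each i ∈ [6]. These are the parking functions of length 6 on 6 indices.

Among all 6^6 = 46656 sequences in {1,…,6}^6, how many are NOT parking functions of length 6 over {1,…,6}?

#PF = (6+1−6)·(6+1)^{6−1} = 1 · 16807 = 16807 [KW]
One tuple (2,6,5,1,6,6) → sorted (1,2,5,6,6,6): b_3=5>3, not a PF.
6^6 − 16807 = 46656 − 16807 = 29849

29849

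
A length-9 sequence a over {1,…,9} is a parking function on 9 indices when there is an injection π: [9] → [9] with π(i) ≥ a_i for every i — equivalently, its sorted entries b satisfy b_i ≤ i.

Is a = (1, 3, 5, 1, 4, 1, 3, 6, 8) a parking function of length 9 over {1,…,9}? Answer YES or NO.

Order a: b = (1, 1, 1, 3, 3, 4, 5, 6, 8).
  b_1=1 ≤ 1
  b_2=1 ≤ 2
  b_3=1 ≤ 3
  b_4=3 ≤ 4
  b_5=3 ≤ 5
  b_6=4 ≤ 6
  b_7=5 ≤ 7
  b_8=6 ≤ 8
  b_9=8 ≤ 9
All bounds hold ⇒ YES

YES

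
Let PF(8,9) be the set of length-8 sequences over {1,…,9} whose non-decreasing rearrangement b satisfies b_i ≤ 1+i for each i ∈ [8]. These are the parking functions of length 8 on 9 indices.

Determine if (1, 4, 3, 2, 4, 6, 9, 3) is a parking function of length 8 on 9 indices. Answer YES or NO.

Order a: b = (1, 2, 3, 3, 4, 4, 6, 9).
  b_1=1 ≤ 2
  b_2=2 ≤ 3
  b_3=3 ≤ 4
  b_4=3 ≤ 5
  b_5=4 ≤ 6
  b_6=4 ≤ 7
  b_7=6 ≤ 8
  b_8=9 ≤ 9
All bounds hold ⇒ YES

YES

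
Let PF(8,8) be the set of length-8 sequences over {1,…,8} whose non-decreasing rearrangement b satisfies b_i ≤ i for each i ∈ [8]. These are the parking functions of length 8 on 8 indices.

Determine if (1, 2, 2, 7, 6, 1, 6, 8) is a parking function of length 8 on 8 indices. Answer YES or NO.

Sorted: b = (1, 1, 2, 2, 6, 6, 7, 8).
  b_1=1 ≤ 1
  b_2=1 ≤ 2
  b_3=2 ≤ 3
  b_4=2 ≤ 4
  b_5=6 > 5
  fails at i=5 ⇒ NO

NO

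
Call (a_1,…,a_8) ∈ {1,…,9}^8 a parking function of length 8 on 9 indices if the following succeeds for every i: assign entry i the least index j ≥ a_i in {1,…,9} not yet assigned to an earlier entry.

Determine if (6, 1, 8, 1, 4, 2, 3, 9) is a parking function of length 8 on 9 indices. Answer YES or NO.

YES

Order a: b = (1, 1, 2, 3, 4, 6, 8, 9).
  b_1=1 ≤ 2
  b_2=1 ≤ 3
  b_3=2 ≤ 4
  b_4=3 ≤ 5
  b_5=4 ≤ 6
  b_6=6 ≤ 7
  b_7=8 ≤ 8
  b_8=9 ≤ 9
All bounds hold ⇒ YES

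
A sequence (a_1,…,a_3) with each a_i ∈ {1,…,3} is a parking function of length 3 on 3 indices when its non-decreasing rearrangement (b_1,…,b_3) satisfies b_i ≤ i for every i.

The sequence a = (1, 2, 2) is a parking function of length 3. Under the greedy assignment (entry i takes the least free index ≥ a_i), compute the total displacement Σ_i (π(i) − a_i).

Σπ(i) = 1+…+3 = 6; Σa = 1+2+2 = 5; disp = 6−5 = 1.

1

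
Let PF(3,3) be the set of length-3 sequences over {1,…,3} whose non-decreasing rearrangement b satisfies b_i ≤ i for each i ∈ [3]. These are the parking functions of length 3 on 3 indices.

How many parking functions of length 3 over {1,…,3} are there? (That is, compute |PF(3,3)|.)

Count = (3−3+1)·(3+1)^(3−1) = 1·16 = 16 (Konheim–Weiss)
Check (1,3,2) → sorted (1,2,3): b_i ≤ i ∀i, a PF.

16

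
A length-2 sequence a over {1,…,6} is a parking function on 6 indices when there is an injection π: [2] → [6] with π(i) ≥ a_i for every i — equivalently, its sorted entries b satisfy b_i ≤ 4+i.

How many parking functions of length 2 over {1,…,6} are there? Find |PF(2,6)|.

|PF| = (6+1−2)·(6+1)^{2−1} = 5×7 = 35
Check (1,2) → sorted (1,2): b_i ≤ 4+i ∀i, a PF.

35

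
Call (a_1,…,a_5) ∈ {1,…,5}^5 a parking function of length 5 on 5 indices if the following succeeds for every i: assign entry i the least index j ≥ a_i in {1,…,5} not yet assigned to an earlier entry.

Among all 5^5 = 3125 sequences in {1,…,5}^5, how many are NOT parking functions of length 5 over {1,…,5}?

1829

|PF(5,5)| = 1·6^4 = 1×1296 = 1296 (Pollak)
Example (5,1,1,4,5) → sorted (1,1,4,5,5): b_3=4>3, not a PF.
Total 3125; non-PF = 3125−1296 = 1829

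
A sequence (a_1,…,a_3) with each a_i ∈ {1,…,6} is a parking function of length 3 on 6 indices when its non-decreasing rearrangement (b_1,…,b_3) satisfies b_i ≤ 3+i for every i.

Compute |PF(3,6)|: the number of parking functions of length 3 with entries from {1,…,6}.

196

Count = (7−3)·7^(3−1) = 4 · 49 = 196 (Konheim–Weiss)
E.g. (5,3,2) → sorted (2,3,5): b_i ≤ 3+i ∀i, a PF.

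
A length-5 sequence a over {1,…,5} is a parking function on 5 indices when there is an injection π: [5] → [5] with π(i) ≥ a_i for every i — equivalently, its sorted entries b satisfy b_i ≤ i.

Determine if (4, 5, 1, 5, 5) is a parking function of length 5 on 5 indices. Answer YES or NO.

Order a: b = (1, 4, 5, 5, 5).
  b_1=1 ≤ 1
  b_2=4 > 2
  fails at i=2 ⇒ NO

NO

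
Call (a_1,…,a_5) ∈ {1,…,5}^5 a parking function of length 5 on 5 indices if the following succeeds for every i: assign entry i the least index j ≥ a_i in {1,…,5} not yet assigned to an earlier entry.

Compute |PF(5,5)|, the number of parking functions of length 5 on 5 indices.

Count = (6−5)·6^(5−1) = 1 · 1296 = 1296 [KW]
E.g. (3,5,1,3,1) → sorted (1,1,3,3,5): b_i ≤ i ∀i, a PF.

1296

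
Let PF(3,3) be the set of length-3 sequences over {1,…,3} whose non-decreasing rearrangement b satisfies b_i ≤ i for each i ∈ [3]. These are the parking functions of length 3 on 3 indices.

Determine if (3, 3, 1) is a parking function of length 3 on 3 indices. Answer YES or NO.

NO

Order a: b = (1, 3, 3).
  b_1=1 ≤ 1
  b_2=3 > 2
  fails at i=2 ⇒ NO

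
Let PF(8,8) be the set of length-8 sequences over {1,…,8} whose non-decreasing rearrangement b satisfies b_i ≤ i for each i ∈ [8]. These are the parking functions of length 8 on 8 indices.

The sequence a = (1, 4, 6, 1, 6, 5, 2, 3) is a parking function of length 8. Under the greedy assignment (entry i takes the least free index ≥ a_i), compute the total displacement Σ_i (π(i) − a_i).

8

Σπ(i) = 1+…+8 = 36; Σa = 1+4+6+1+6+5+2+3 = 28; disp = 36−28 = 8.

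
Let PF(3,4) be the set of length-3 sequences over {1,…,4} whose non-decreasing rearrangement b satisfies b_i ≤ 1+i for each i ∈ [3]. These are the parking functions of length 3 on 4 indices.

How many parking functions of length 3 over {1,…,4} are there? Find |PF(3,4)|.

50

|PF(3,4)| = (4+1−3)·(4+1)^{3−1} = 2·25 = 50 (Pollak)
Example (1,2,1) → sorted (1,1,2): b_i ≤ 1+i ∀i, a PF.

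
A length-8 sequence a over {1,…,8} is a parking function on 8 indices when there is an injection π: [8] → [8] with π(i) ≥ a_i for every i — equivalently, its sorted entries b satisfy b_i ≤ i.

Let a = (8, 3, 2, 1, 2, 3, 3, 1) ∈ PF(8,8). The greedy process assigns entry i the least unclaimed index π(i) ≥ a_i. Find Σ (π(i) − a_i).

13

Σπ = 36 ({1..8} each once); Σa = 8+3+2+1+2+3+3+1 = 23; disp = 36−23 = 13.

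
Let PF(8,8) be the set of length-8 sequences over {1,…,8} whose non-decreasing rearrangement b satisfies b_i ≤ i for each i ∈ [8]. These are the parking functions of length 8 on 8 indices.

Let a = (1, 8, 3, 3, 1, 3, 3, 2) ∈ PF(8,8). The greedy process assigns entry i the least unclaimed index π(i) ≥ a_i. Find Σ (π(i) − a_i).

12

Σπ(i) = 1+…+8 = 36; Σa = 1+8+3+3+1+3+3+2 = 24; disp = 36−24 = 12.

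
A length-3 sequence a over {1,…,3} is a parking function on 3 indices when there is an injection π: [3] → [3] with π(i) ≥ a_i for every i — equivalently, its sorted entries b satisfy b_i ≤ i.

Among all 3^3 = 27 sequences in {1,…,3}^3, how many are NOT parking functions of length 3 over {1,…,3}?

11

|PF| = (3+1−3)·(3+1)^{3−1} = 1 · 16 = 16 [KW]
Example (3,3,1) → sorted (1,3,3): b_2=3>2, not a PF.
3^3 − 16 = 27 − 16 = 11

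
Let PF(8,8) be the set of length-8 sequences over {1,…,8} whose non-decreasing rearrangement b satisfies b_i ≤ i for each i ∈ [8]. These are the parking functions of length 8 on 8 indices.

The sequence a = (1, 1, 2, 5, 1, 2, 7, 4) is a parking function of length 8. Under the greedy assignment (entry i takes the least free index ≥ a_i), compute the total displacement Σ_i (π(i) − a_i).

Σπ = 36 ({1..8} each once); Σa = 1+1+2+5+1+2+7+4 = 23; disp = 36−23 = 13.

13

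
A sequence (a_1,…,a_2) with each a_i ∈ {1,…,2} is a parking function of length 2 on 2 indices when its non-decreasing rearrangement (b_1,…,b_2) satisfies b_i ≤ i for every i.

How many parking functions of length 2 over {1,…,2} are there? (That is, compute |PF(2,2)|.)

#PF = (2−2+1)·(2+1)^(2−1) = 1×3 = 3 (Pollak)
One tuple (1,1) → sorted (1,1): b_i ≤ i ∀i, a PF.

3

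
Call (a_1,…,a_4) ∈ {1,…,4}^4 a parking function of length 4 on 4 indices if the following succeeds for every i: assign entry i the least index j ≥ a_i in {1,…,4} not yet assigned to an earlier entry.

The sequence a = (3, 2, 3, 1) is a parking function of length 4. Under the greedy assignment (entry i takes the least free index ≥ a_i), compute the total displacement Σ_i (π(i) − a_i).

1

Σπ(i) = 1+…+4 = 10; Σa = 3+2+3+1 = 9; disp = 10−9 = 1.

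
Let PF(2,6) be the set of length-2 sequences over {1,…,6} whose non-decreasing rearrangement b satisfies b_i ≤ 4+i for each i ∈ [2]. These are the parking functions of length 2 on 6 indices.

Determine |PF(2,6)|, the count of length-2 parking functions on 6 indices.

35

#PF = (6−2+1)·(6+1)^(2−1) = 5×7 = 35 [KW]
One tuple (5,1) → sorted (1,5): b_i ≤ 4+i ∀i, a PF.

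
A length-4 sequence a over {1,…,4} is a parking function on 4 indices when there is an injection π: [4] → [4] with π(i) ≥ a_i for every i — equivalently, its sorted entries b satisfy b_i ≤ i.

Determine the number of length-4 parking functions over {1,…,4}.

Count = 1·5^3 = 1 · 125 = 125 [KW]
One tuple (4,2,2,1) → sorted (1,2,2,4): b_i ≤ i ∀i, a PF.

125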